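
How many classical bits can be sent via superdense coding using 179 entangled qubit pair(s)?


Superdense coding allows 2 classical bits per shared entangled pair.
179 pair(s) -> 2 * 179 = 358 classical bits

358


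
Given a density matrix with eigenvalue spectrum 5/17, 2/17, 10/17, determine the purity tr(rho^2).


tr(rho^2) = sum of eigenvalues squared
= (5/17)^2 + (2/17)^2 + (10/17)^2
= (25 + 4 + 100) / 289
= 129/289
= 0.4464

0.4464


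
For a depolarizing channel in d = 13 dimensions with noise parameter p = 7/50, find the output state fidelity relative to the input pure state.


F = (1-p) + p/d
= (1 - 0.1400) + 0.1400/13
= 0.8600 + 0.0108
= 0.8708

0.8708


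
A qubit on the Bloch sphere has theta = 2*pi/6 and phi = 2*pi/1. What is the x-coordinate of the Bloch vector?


theta = 1.0472, phi = 6.2832
r_x = sin(theta)*cos(phi) = 0.8660 * 1.0000
r_x = 0.8660

0.8660


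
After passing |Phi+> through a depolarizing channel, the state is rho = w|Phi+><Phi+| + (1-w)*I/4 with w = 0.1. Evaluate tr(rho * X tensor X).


|Phi+> = (|00> + |11>)/sqrt(2)
For the pure Bell state, <X_A X_B> = +1 (Bell-state Pauli correlator).
The maximally-mixed part I/4 has tr(I/4 * P tensor P) = 0 for any traceless Pauli P.
So <X_A X_B>_rho = w * (+1) + (1 - w) * 0
= 0.1 * (+1)
= 0.1000

0.1000


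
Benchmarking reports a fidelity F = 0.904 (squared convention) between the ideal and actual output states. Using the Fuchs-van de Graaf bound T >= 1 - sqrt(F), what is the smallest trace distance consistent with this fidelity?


Fuchs-van de Graaf (squared-fidelity convention): 1 - sqrt(F) <= T <= sqrt(1 - F).
Lower bound: T >= 1 - sqrt(F)
sqrt(F) = sqrt(0.904) = 0.9508
T >= 1 - 0.9508
T >= 0.0492

0.0492


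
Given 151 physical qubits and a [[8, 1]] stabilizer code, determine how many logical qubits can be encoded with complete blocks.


Each code block uses 8 physical qubits for 1 logical qubit(s).
Number of complete blocks = floor(151 / 8) = 18
Logical qubits = 18 * 1
= 18

18


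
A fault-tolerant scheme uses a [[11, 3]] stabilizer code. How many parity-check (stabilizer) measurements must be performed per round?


For an [[n,k]] stabilizer code:
Number of stabilizer generators = n - k
= 11 - 3
= 8

8


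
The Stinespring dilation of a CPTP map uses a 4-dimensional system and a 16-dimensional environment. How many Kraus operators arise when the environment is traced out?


Tracing out the environment in an orthonormal basis {|i>_E} gives Kraus operators K_i = <i|_E U |0>_E.
Number of Kraus operators = dim(H_env) = d_env
= 16

16


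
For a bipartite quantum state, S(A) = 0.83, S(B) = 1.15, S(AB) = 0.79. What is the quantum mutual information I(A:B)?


I(A:B) = S(A) + S(B) - S(AB)
= 0.83 + 1.15 - 0.79
= 1.1900

1.1900


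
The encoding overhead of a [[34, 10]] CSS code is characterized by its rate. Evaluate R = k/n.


Code rate R = k/n
= 10/34
= 0.2941

0.2941


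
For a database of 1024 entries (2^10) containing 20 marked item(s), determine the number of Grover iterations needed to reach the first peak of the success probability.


After j Grover iterations the success probability is P(j) = sin^2((2j+1)*theta), where sin(theta) = sqrt(k/N).
N = 2^10 = 1024, k = 20
sin(theta) = sqrt(k/N) = 0.1397542486
theta = arcsin(sqrt(k/N)) = 0.1402132233 rad
P(j) reaches its first maximum when (2j+1)*theta is as close as possible to pi/2, i.e. j = round(pi/(4*theta) - 1/2).
pi/(4*theta) - 1/2 = 5.1015
(For comparison, the common estimate pi/4 * sqrt(N/k) = 5.6199; the exact maximiser is used here.)
Optimal iterations = 5

5


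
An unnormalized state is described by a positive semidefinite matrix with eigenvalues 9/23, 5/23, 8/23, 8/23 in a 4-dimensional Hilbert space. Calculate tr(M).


tr(M) = sum of eigenvalues
= 9/23 + 5/23 + 8/23 + 8/23
= 30/23
= 1.3043

1.3043


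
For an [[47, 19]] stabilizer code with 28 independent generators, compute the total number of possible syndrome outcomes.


Each stabilizer generator gives a binary (+1 or -1) measurement outcome.
With 28 independent generators:
Total syndromes = 2^28
= 268435456

268435456


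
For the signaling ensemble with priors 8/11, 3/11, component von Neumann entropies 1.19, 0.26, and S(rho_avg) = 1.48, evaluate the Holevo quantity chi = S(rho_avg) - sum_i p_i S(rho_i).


chi = S(rho) - sum_i p_i * S(rho_i)
Weighted entropy = 8/11 * 1.19 + 3/11 * 0.26
= 0.9364
chi = 1.48 - 0.9364
= 0.5436

0.5436


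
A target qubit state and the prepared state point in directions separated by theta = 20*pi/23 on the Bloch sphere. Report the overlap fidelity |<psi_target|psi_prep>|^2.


For states separated by angle theta on Bloch sphere:
F = cos^2(theta/2)
theta = 20*pi/23 = 2.7318
theta/2 = 1.3659
cos(theta/2) = 0.2035
F = 0.0414

0.0414


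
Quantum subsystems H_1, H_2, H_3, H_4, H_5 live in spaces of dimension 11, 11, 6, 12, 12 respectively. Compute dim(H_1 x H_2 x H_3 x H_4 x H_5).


dim(H_1 x H_2 x H_3 x H_4 x H_5) = 11 * 11 * 6 * 12 * 12
= 121 * 6 * 12 * 12
= 726 * 12 * 12
= 8712 * 12
= 104544

104544


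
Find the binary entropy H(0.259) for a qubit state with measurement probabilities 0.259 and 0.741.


S = -p*log2(p) - (1-p)*log2(1-p)
p = 0.2590, 1-p = 0.7410
= -0.2590 * log2(0.2590) - 0.7410 * log2(0.7410)
= -(-0.5048) - (-0.3204)
= 0.8252

0.8252


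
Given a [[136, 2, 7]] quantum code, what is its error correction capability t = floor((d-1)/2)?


Code parameters: [[136, 2, 7]], distance d = 7.
Number of correctable errors = floor((d-1)/2)
= floor((7 - 1)/2)
= floor(6/2)
= 3

3


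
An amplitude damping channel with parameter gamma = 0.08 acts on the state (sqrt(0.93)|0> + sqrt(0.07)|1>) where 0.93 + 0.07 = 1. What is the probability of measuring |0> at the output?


For amplitude damping with parameter gamma on state sqrt(a)|0> + sqrt(b)|1>:
alpha^2 = 0.93, beta^2 = 0.07
P(|0>) = alpha^2 + gamma * beta^2
= 0.93 + 0.08 * 0.07
= 0.93 + 0.0056
= 0.9356

0.9356


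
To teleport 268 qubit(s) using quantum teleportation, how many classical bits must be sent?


Quantum teleportation requires 2 classical bits per qubit teleported.
268 qubit(s) -> 2 * 268 = 536 classical bits

536


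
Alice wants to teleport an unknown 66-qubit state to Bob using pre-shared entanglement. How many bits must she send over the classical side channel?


Quantum teleportation requires 2 classical bits per qubit teleported.
66 qubit(s) -> 2 * 66 = 132 classical bits

132


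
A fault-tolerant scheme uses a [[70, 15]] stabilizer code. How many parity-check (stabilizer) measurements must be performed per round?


For an [[n,k]] stabilizer code:
Number of stabilizer generators = n - k
= 70 - 15
= 55

55


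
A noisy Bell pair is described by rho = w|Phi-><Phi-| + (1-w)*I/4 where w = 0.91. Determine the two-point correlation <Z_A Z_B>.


|Phi-> = (|00> - |11>)/sqrt(2)
For the pure Bell state, <Z_A Z_B> = +1 (Bell-state Pauli correlator).
The maximally-mixed part I/4 has tr(I/4 * P tensor P) = 0 for any traceless Pauli P.
So <Z_A Z_B>_rho = w * (+1) + (1 - w) * 0
= 0.91 * (+1)
= 0.9100

0.9100


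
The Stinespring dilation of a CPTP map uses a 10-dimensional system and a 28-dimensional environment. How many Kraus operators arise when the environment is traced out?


Tracing out the environment in an orthonormal basis {|i>_E} gives Kraus operators K_i = <i|_E U |0>_E.
Number of Kraus operators = dim(H_env) = d_env
= 28

28


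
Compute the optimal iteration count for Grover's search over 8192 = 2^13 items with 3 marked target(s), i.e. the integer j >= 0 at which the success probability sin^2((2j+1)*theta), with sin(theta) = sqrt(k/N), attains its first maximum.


After j Grover iterations the success probability is P(j) = sin^2((2j+1)*theta), where sin(theta) = sqrt(k/N).
N = 2^13 = 8192, k = 3
sin(theta) = sqrt(k/N) = 0.01913663862
theta = arcsin(sqrt(k/N)) = 0.01913780682 rad
P(j) reaches its first maximum when (2j+1)*theta is as close as possible to pi/2, i.e. j = round(pi/(4*theta) - 1/2).
pi/(4*theta) - 1/2 = 40.5391
(For comparison, the common estimate pi/4 * sqrt(N/k) = 41.0416; the exact maximiser is used here.)
Optimal iterations = 41

41


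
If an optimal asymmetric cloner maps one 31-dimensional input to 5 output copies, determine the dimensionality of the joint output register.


Output space = H^(tensor 5) where dim(H) = 31
dim = 31^5
= 961 (after 2 factors)
= 29791 (after 3 factors)
= 923521 (after 4 factors)
= 28629151 (after 5 factors)
= 28629151

28629151


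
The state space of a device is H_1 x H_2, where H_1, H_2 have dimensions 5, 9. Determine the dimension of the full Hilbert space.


dim(H_1 x H_2) = 5 * 9
= 45

45


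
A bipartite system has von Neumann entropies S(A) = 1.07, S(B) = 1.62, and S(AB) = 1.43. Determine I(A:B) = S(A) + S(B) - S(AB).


I(A:B) = S(A) + S(B) - S(AB)
= 1.07 + 1.62 - 1.43
= 1.2600

1.2600


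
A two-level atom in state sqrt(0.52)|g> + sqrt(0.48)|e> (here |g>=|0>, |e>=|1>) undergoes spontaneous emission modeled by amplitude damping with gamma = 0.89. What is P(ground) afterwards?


For amplitude damping with parameter gamma on state sqrt(a)|0> + sqrt(b)|1>:
alpha^2 = 0.52, beta^2 = 0.48
P(|0>) = alpha^2 + gamma * beta^2
= 0.52 + 0.89 * 0.48
= 0.52 + 0.4272
= 0.9472

0.9472


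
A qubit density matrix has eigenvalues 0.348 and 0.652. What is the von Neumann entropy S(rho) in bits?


S = -p*log2(p) - (1-p)*log2(1-p)
p = 0.3480, 1-p = 0.6520
= -0.3480 * log2(0.3480) - 0.6520 * log2(0.6520)
= -(-0.5299) - (-0.4023)
= 0.9323

0.9323


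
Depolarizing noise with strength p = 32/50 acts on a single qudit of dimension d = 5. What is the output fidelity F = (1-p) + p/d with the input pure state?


F = (1-p) + p/d
= (1 - 0.6400) + 0.6400/5
= 0.3600 + 0.1280
= 0.4880

0.4880


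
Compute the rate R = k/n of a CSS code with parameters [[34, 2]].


Code rate R = k/n
= 2/34
= 0.0588

0.0588


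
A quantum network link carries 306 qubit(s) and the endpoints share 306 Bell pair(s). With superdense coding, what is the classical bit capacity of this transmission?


Superdense coding allows 2 classical bits per shared entangled pair.
306 pair(s) -> 2 * 306 = 612 classical bits

612


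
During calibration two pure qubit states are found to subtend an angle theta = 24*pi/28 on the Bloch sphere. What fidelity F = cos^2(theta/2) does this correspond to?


For states separated by angle theta on Bloch sphere:
F = cos^2(theta/2)
theta = 24*pi/28 = 2.6928
theta/2 = 1.3464
cos(theta/2) = 0.2225
F = 0.0495

0.0495


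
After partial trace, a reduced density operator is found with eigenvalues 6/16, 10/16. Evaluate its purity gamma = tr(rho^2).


tr(rho^2) = sum of eigenvalues squared
= (6/16)^2 + (10/16)^2
= (36 + 100) / 256
= 136/256
= 0.5312

0.5312


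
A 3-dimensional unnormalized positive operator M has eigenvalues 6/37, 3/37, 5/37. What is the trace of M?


tr(M) = sum of eigenvalues
= 6/37 + 3/37 + 5/37
= 14/37
= 0.3784

0.3784


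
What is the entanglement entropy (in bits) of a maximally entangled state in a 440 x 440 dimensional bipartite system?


For a maximally entangled state in d x d:
S = log2(d) = log2(440)
= 8.7814

8.7814


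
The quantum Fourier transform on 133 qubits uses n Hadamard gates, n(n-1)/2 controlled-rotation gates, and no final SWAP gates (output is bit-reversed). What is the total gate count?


Hadamard gates: 133
Controlled rotations: n*(n-1)/2 = 133*132/2 = 8778
SWAP gates: 0 (omitted)
Total = 133 + 8778
= 8911

8911


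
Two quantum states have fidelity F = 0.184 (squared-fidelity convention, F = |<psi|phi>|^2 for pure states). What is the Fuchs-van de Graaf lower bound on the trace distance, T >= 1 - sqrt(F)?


Fuchs-van de Graaf (squared-fidelity convention): 1 - sqrt(F) <= T <= sqrt(1 - F).
Lower bound: T >= 1 - sqrt(F)
sqrt(F) = sqrt(0.184) = 0.4290
T >= 1 - 0.4290
T >= 0.5710

0.5710


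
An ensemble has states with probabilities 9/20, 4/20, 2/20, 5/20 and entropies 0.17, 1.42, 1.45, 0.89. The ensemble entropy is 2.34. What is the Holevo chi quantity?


chi = S(rho) - sum_i p_i * S(rho_i)
Weighted entropy = 9/20 * 0.17 + 4/20 * 1.42 + 2/20 * 1.45 + 5/20 * 0.89
= 0.7280
chi = 2.34 - 0.7280
= 1.6120

1.6120


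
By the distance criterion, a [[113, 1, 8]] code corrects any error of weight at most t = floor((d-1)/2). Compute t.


Code parameters: [[113, 1, 8]], distance d = 8.
Number of correctable errors = floor((d-1)/2)
= floor((8 - 1)/2)
= floor(7/2)
= 3

3


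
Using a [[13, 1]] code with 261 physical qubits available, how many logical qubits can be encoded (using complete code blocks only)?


Each code block uses 13 physical qubits for 1 logical qubit(s).
Number of complete blocks = floor(261 / 13) = 20
Logical qubits = 20 * 1
= 20

20


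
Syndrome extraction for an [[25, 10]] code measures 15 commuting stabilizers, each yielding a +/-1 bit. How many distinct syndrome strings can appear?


Each stabilizer generator gives a binary (+1 or -1) measurement outcome.
With 15 independent generators:
Total syndromes = 2^15
= 32768

32768


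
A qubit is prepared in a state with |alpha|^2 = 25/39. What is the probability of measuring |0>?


|alpha|^2 = 25/39 = 0.6410
|beta|^2 = 1 - 25/39 = 14/39 = 0.3590
P(|0>) = |alpha|^2 = 0.6410

0.6410


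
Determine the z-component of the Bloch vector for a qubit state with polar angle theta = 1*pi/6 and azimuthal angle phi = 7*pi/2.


theta = 0.5236, phi = 10.9956
r_z = cos(theta) = 0.8660

0.8660


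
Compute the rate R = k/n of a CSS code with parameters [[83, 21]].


Code rate R = k/n
= 21/83
= 0.2530

0.2530


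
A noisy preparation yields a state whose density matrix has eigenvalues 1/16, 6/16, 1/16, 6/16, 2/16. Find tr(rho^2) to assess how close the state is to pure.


tr(rho^2) = sum of eigenvalues squared
= (1/16)^2 + (6/16)^2 + (1/16)^2 + (6/16)^2 + (2/16)^2
= (1 + 36 + 1 + 36 + 4) / 256
= 78/256
= 0.3047

0.3047


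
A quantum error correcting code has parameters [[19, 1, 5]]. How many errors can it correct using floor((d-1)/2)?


Code parameters: [[19, 1, 5]], distance d = 5.
Number of correctable errors = floor((d-1)/2)
= floor((5 - 1)/2)
= floor(4/2)
= 2

2


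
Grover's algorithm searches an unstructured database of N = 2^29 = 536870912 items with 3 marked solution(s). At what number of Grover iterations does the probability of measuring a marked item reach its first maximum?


After j Grover iterations the success probability is P(j) = sin^2((2j+1)*theta), where sin(theta) = sqrt(k/N).
N = 2^29 = 536870912, k = 3
sin(theta) = sqrt(k/N) = 7.475249459e-05
theta = arcsin(sqrt(k/N)) = 7.475249466e-05 rad
P(j) reaches its first maximum when (2j+1)*theta is as close as possible to pi/2, i.e. j = round(pi/(4*theta) - 1/2).
pi/(4*theta) - 1/2 = 10506.1482
(For comparison, the common estimate pi/4 * sqrt(N/k) = 10506.6482; the exact maximiser is used here.)
Optimal iterations = 10506

10506


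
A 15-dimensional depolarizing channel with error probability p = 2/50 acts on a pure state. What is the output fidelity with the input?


F = (1-p) + p/d
= (1 - 0.0400) + 0.0400/15
= 0.9600 + 0.0027
= 0.9627

0.9627


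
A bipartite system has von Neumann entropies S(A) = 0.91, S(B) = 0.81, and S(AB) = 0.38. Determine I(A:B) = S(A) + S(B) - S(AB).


I(A:B) = S(A) + S(B) - S(AB)
= 0.91 + 0.81 - 0.38
= 1.3400

1.3400


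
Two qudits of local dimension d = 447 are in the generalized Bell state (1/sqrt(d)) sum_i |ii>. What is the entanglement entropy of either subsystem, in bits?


For a maximally entangled state in d x d:
S = log2(d) = log2(447)
= 8.8041

8.8041


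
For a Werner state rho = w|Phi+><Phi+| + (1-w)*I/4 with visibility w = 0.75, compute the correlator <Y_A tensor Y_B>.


|Phi+> = (|00> + |11>)/sqrt(2)
For the pure Bell state, <Y_A Y_B> = -1 (Bell-state Pauli correlator).
The maximally-mixed part I/4 has tr(I/4 * P tensor P) = 0 for any traceless Pauli P.
So <Y_A Y_B>_rho = w * (-1) + (1 - w) * 0
= 0.75 * (-1)
= -0.7500

-0.7500


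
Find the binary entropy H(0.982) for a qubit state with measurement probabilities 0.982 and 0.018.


S = -p*log2(p) - (1-p)*log2(1-p)
p = 0.9820, 1-p = 0.0180
= -0.9820 * log2(0.9820) - 0.0180 * log2(0.0180)
= -(-0.0257) - (-0.1043)
= 0.1301

0.1301


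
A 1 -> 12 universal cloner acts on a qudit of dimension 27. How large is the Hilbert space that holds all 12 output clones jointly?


Output space = H^(tensor 12) where dim(H) = 27
dim = 27^12
= 729 (after 2 factors)
= 19683 (after 3 factors)
= 531441 (after 4 factors)
= 14348907 (after 5 factors)
= 387420489 (after 6 factors)
= 10460353203 (after 7 factors)
= 282429536481 (after 8 factors)
= 7625597484987 (after 9 factors)
= 205891132094649 (after 10 factors)
= 5559060566555523 (after 11 factors)
= 150094635296999121 (after 12 factors)
= 150094635296999121

150094635296999121


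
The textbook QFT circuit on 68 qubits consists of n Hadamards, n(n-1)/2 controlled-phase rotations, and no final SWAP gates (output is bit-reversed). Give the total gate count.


Hadamard gates: 68
Controlled rotations: n*(n-1)/2 = 68*67/2 = 2278
SWAP gates: 0 (omitted)
Total = 68 + 2278
= 2346

2346


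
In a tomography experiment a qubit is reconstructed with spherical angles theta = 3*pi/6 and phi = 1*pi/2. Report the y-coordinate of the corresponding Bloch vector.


theta = 1.5708, phi = 1.5708
r_y = sin(theta)*sin(phi) = 1.0000 * 1.0000
r_y = 1.0000

1.0000


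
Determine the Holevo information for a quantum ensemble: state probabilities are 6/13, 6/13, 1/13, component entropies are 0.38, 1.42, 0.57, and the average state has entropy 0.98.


chi = S(rho) - sum_i p_i * S(rho_i)
Weighted entropy = 6/13 * 0.38 + 6/13 * 1.42 + 1/13 * 0.57
= 0.8746
chi = 0.98 - 0.8746
= 0.1054

0.1054


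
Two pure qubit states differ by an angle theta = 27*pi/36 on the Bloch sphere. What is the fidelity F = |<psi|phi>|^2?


For states separated by angle theta on Bloch sphere:
F = cos^2(theta/2)
theta = 27*pi/36 = 2.3562
theta/2 = 1.1781
cos(theta/2) = 0.3827
F = 0.1464

0.1464


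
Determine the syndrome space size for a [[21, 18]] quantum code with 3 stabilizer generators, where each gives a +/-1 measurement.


Each stabilizer generator gives a binary (+1 or -1) measurement outcome.
With 3 independent generators:
Total syndromes = 2^3
= 8

8


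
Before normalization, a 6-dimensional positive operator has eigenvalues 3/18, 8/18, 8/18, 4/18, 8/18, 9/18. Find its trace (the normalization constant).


tr(M) = sum of eigenvalues
= 3/18 + 8/18 + 8/18 + 4/18 + 8/18 + 9/18
= 40/18
= 2.2222

2.2222


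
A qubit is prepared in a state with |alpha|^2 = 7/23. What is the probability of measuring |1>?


|alpha|^2 = 7/23 = 0.3043
|beta|^2 = 1 - 7/23 = 16/23 = 0.6957
P(|1>) = |beta|^2 = 0.6957

0.6957


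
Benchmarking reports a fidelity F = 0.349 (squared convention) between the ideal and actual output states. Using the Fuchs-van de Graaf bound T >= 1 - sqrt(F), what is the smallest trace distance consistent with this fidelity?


Fuchs-van de Graaf (squared-fidelity convention): 1 - sqrt(F) <= T <= sqrt(1 - F).
Lower bound: T >= 1 - sqrt(F)
sqrt(F) = sqrt(0.349) = 0.5908
T >= 1 - 0.5908
T >= 0.4092

0.4092


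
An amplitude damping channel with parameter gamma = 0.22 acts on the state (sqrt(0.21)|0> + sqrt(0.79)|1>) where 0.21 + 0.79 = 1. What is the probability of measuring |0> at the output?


For amplitude damping with parameter gamma on state sqrt(a)|0> + sqrt(b)|1>:
alpha^2 = 0.21, beta^2 = 0.79
P(|0>) = alpha^2 + gamma * beta^2
= 0.21 + 0.22 * 0.79
= 0.21 + 0.1738
= 0.3838

0.3838


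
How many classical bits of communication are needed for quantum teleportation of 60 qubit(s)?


Quantum teleportation requires 2 classical bits per qubit teleported.
60 qubit(s) -> 2 * 60 = 120 classical bits

120


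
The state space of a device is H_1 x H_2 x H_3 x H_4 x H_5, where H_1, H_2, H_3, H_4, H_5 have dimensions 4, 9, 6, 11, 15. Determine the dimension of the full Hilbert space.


dim(H_1 x H_2 x H_3 x H_4 x H_5) = 4 * 9 * 6 * 11 * 15
= 36 * 6 * 11 * 15
= 216 * 11 * 15
= 2376 * 15
= 35640

35640


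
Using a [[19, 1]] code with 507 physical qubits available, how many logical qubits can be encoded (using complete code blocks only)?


Each code block uses 19 physical qubits for 1 logical qubit(s).
Number of complete blocks = floor(507 / 19) = 26
Logical qubits = 26 * 1
= 26

26


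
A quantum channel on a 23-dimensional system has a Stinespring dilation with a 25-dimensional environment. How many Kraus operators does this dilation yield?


Tracing out the environment in an orthonormal basis {|i>_E} gives Kraus operators K_i = <i|_E U |0>_E.
Number of Kraus operators = dim(H_env) = d_env
= 25

25


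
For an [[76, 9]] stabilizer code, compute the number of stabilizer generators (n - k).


For an [[n,k]] stabilizer code:
Number of stabilizer generators = n - k
= 76 - 9
= 67

67


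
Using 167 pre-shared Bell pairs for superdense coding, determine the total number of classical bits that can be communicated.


Superdense coding allows 2 classical bits per shared entangled pair.
167 pair(s) -> 2 * 167 = 334 classical bits

334


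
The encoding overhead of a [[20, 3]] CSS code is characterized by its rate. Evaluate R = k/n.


Code rate R = k/n
= 3/20
= 0.1500

0.1500


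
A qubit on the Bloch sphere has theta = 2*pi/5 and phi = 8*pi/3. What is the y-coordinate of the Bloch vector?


theta = 1.2566, phi = 8.3776
r_y = sin(theta)*sin(phi) = 0.9511 * 0.8660
r_y = 0.8236

0.8236


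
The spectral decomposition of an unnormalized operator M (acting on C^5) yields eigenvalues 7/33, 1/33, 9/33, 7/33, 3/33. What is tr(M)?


tr(M) = sum of eigenvalues
= 7/33 + 1/33 + 9/33 + 7/33 + 3/33
= 27/33
= 0.8182

0.8182


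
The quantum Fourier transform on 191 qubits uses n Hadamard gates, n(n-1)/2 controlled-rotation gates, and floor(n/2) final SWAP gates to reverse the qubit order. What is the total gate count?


Hadamard gates: 191
Controlled rotations: n*(n-1)/2 = 191*190/2 = 18145
SWAP gates: floor(n/2) = floor(191/2) = 95
Total = 191 + 18145 + 95
= 18431

18431


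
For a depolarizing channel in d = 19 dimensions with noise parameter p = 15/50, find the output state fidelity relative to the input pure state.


F = (1-p) + p/d
= (1 - 0.3000) + 0.3000/19
= 0.7000 + 0.0158
= 0.7158

0.7158


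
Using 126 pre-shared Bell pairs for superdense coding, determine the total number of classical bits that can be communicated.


Superdense coding allows 2 classical bits per shared entangled pair.
126 pair(s) -> 2 * 126 = 252 classical bits

252


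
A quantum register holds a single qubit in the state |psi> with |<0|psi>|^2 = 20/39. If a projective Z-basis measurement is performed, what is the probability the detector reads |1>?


|alpha|^2 = 20/39 = 0.5128
|beta|^2 = 1 - 20/39 = 19/39 = 0.4872
P(|1>) = |beta|^2 = 0.4872

0.4872


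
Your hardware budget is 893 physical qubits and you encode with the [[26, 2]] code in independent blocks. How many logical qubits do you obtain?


Each code block uses 26 physical qubits for 2 logical qubit(s).
Number of complete blocks = floor(893 / 26) = 34
Logical qubits = 34 * 2
= 68

68


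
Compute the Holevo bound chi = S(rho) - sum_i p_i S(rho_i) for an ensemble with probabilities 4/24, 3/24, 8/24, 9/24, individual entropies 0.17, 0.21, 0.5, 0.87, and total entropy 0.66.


chi = S(rho) - sum_i p_i * S(rho_i)
Weighted entropy = 4/24 * 0.17 + 3/24 * 0.21 + 8/24 * 0.5 + 9/24 * 0.87
= 0.5475
chi = 0.66 - 0.5475
= 0.1125

0.1125


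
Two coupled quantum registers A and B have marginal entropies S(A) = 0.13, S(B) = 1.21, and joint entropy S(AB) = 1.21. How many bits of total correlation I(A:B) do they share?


I(A:B) = S(A) + S(B) - S(AB)
= 0.13 + 1.21 - 1.21
= 0.1300

0.1300


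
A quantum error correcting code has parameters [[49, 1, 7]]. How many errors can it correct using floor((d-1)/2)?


Code parameters: [[49, 1, 7]], distance d = 7.
Number of correctable errors = floor((d-1)/2)
= floor((7 - 1)/2)
= floor(6/2)
= 3

3


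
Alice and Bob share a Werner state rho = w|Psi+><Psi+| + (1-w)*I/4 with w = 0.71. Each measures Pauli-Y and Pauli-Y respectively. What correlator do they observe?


|Psi+> = (|01> + |10>)/sqrt(2)
For the pure Bell state, <Y_A Y_B> = +1 (Bell-state Pauli correlator).
The maximally-mixed part I/4 has tr(I/4 * P tensor P) = 0 for any traceless Pauli P.
So <Y_A Y_B>_rho = w * (+1) + (1 - w) * 0
= 0.71 * (+1)
= 0.7100

0.7100


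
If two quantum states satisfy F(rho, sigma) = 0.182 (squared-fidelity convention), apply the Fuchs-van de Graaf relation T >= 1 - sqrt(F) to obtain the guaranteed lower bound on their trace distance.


Fuchs-van de Graaf (squared-fidelity convention): 1 - sqrt(F) <= T <= sqrt(1 - F).
Lower bound: T >= 1 - sqrt(F)
sqrt(F) = sqrt(0.182) = 0.4266
T >= 1 - 0.4266
T >= 0.5734

0.5734


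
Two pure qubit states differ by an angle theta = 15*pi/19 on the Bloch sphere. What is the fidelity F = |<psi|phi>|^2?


For states separated by angle theta on Bloch sphere:
F = cos^2(theta/2)
theta = 15*pi/19 = 2.4802
theta/2 = 1.2401
cos(theta/2) = 0.3247
F = 0.1054

0.1054


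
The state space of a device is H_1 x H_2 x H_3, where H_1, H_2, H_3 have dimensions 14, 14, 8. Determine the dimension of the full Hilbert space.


dim(H_1 x H_2 x H_3) = 14 * 14 * 8
= 196 * 8
= 1568

1568


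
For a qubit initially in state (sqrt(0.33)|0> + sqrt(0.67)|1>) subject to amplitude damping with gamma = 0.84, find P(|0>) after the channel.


For amplitude damping with parameter gamma on state sqrt(a)|0> + sqrt(b)|1>:
alpha^2 = 0.33, beta^2 = 0.67
P(|0>) = alpha^2 + gamma * beta^2
= 0.33 + 0.84 * 0.67
= 0.33 + 0.5628
= 0.8928

0.8928


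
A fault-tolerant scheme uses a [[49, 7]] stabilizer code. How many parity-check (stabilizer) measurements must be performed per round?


For an [[n,k]] stabilizer code:
Number of stabilizer generators = n - k
= 49 - 7
= 42

42


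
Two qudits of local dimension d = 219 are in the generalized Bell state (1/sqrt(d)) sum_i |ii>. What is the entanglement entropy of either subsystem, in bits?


For a maximally entangled state in d x d:
S = log2(d) = log2(219)
= 7.7748

7.7748


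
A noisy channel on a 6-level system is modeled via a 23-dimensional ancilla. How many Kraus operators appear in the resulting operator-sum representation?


Tracing out the environment in an orthonormal basis {|i>_E} gives Kraus operators K_i = <i|_E U |0>_E.
Number of Kraus operators = dim(H_env) = d_env
= 23

23


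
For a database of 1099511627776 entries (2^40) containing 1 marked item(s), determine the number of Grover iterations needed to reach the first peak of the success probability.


After j Grover iterations the success probability is P(j) = sin^2((2j+1)*theta), where sin(theta) = sqrt(k/N).
N = 2^40 = 1099511627776, k = 1
sin(theta) = sqrt(k/N) = 9.536743164e-07
theta = arcsin(sqrt(k/N)) = 9.536743164e-07 rad
P(j) reaches its first maximum when (2j+1)*theta is as close as possible to pi/2, i.e. j = round(pi/(4*theta) - 1/2).
pi/(4*theta) - 1/2 = 823549.1646
(For comparison, the common estimate pi/4 * sqrt(N/k) = 823549.6646; the exact maximiser is used here.)
Optimal iterations = 823549

823549


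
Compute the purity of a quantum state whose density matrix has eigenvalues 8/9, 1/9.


tr(rho^2) = sum of eigenvalues squared
= (8/9)^2 + (1/9)^2
= (64 + 1) / 81
= 65/81
= 0.8025

0.8025


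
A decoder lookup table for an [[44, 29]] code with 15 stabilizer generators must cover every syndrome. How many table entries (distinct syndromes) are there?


Each stabilizer generator gives a binary (+1 or -1) measurement outcome.
With 15 independent generators:
Total syndromes = 2^15
= 32768

32768


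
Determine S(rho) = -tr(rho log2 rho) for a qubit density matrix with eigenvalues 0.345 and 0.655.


S = -p*log2(p) - (1-p)*log2(1-p)
p = 0.3450, 1-p = 0.6550
= -0.3450 * log2(0.3450) - 0.6550 * log2(0.6550)
= -(-0.5297) - (-0.3998)
= 0.9295

0.9295


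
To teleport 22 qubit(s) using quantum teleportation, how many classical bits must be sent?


Quantum teleportation requires 2 classical bits per qubit teleported.
22 qubit(s) -> 2 * 22 = 44 classical bits

44


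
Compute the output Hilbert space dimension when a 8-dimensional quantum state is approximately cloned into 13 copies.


Output space = H^(tensor 13) where dim(H) = 8
dim = 8^13
= 64 (after 2 factors)
= 512 (after 3 factors)
= 4096 (after 4 factors)
= 32768 (after 5 factors)
= 262144 (after 6 factors)
= 2097152 (after 7 factors)
= 16777216 (after 8 factors)
= 134217728 (after 9 factors)
= 1073741824 (after 10 factors)
= 8589934592 (after 11 factors)
= 68719476736 (after 12 factors)
= 549755813888 (after 13 factors)
= 549755813888

549755813888


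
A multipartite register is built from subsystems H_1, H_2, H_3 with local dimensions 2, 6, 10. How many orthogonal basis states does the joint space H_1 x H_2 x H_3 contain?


dim(H_1 x H_2 x H_3) = 2 * 6 * 10
= 12 * 10
= 120

120


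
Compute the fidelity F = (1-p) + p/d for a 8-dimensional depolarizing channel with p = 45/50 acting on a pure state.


F = (1-p) + p/d
= (1 - 0.9000) + 0.9000/8
= 0.1000 + 0.1125
= 0.2125

0.2125


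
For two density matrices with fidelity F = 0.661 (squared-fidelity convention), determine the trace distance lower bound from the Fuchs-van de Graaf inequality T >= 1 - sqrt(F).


Fuchs-van de Graaf (squared-fidelity convention): 1 - sqrt(F) <= T <= sqrt(1 - F).
Lower bound: T >= 1 - sqrt(F)
sqrt(F) = sqrt(0.661) = 0.8130
T >= 1 - 0.8130
T >= 0.1870

0.1870


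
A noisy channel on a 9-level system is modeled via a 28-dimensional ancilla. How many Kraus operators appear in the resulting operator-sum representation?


Tracing out the environment in an orthonormal basis {|i>_E} gives Kraus operators K_i = <i|_E U |0>_E.
Number of Kraus operators = dim(H_env) = d_env
= 28

28


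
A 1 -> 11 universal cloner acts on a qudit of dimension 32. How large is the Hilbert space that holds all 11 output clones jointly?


Output space = H^(tensor 11) where dim(H) = 32
dim = 32^11
= 1024 (after 2 factors)
= 32768 (after 3 factors)
= 1048576 (after 4 factors)
= 33554432 (after 5 factors)
= 1073741824 (after 6 factors)
= 34359738368 (after 7 factors)
= 1099511627776 (after 8 factors)
= 35184372088832 (after 9 factors)
= 1125899906842624 (after 10 factors)
= 36028797018963968 (after 11 factors)
= 36028797018963968

36028797018963968


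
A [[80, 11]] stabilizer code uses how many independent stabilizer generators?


For an [[n,k]] stabilizer code:
Number of stabilizer generators = n - k
= 80 - 11
= 69

69


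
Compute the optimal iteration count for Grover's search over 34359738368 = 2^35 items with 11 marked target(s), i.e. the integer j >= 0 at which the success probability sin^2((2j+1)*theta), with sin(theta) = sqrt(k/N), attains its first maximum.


After j Grover iterations the success probability is P(j) = sin^2((2j+1)*theta), where sin(theta) = sqrt(k/N).
N = 2^35 = 34359738368, k = 11
sin(theta) = sqrt(k/N) = 1.789251617e-05
theta = arcsin(sqrt(k/N)) = 1.789251617e-05 rad
P(j) reaches its first maximum when (2j+1)*theta is as close as possible to pi/2, i.e. j = round(pi/(4*theta) - 1/2).
pi/(4*theta) - 1/2 = 43894.8446
(For comparison, the common estimate pi/4 * sqrt(N/k) = 43895.3446; the exact maximiser is used here.)
Optimal iterations = 43895

43895


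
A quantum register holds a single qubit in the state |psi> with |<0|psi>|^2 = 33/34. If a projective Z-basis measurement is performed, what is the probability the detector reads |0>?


|alpha|^2 = 33/34 = 0.9706
|beta|^2 = 1 - 33/34 = 1/34 = 0.0294
P(|0>) = |alpha|^2 = 0.9706

0.9706


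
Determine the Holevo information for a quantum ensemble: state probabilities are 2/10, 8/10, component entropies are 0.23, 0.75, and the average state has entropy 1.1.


chi = S(rho) - sum_i p_i * S(rho_i)
Weighted entropy = 2/10 * 0.23 + 8/10 * 0.75
= 0.6460
chi = 1.1 - 0.6460
= 0.4540

0.4540


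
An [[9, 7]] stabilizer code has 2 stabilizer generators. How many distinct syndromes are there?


Each stabilizer generator gives a binary (+1 or -1) measurement outcome.
With 2 independent generators:
Total syndromes = 2^2
= 4

4


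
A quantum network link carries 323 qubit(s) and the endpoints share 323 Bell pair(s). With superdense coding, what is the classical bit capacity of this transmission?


Superdense coding allows 2 classical bits per shared entangled pair.
323 pair(s) -> 2 * 323 = 646 classical bits

646


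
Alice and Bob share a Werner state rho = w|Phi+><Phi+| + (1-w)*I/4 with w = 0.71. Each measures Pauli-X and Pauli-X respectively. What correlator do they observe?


|Phi+> = (|00> + |11>)/sqrt(2)
For the pure Bell state, <X_A X_B> = +1 (Bell-state Pauli correlator).
The maximally-mixed part I/4 has tr(I/4 * P tensor P) = 0 for any traceless Pauli P.
So <X_A X_B>_rho = w * (+1) + (1 - w) * 0
= 0.71 * (+1)
= 0.7100

0.7100


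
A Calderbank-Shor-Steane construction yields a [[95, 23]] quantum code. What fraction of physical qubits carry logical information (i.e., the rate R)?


Code rate R = k/n
= 23/95
= 0.2421

0.2421


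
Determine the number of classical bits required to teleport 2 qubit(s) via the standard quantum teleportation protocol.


Quantum teleportation requires 2 classical bits per qubit teleported.
2 qubit(s) -> 2 * 2 = 4 classical bits

4


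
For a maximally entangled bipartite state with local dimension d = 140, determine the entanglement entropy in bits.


For a maximally entangled state in d x d:
S = log2(d) = log2(140)
= 7.1293

7.1293


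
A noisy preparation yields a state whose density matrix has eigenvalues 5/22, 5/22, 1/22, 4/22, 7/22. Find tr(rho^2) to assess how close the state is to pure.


tr(rho^2) = sum of eigenvalues squared
= (5/22)^2 + (5/22)^2 + (1/22)^2 + (4/22)^2 + (7/22)^2
= (25 + 25 + 1 + 16 + 49) / 484
= 116/484
= 0.2397

0.2397


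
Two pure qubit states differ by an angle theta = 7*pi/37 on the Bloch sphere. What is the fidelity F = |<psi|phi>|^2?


For states separated by angle theta on Bloch sphere:
F = cos^2(theta/2)
theta = 7*pi/37 = 0.5944
theta/2 = 0.2972
cos(theta/2) = 0.9562
F = 0.9143

0.9143


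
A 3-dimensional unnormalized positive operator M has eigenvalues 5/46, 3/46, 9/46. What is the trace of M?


tr(M) = sum of eigenvalues
= 5/46 + 3/46 + 9/46
= 17/46
= 0.3696

0.3696


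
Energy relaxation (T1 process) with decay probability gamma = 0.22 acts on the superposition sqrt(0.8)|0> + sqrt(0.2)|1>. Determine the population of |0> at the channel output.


For amplitude damping with parameter gamma on state sqrt(a)|0> + sqrt(b)|1>:
alpha^2 = 0.8, beta^2 = 0.2
P(|0>) = alpha^2 + gamma * beta^2
= 0.8 + 0.22 * 0.2
= 0.8 + 0.0440
= 0.8440

0.8440


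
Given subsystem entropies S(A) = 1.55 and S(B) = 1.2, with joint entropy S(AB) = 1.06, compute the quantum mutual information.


I(A:B) = S(A) + S(B) - S(AB)
= 1.55 + 1.2 - 1.06
= 1.6900

1.6900


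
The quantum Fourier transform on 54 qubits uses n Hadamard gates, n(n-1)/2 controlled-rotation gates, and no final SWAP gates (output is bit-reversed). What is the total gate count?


Hadamard gates: 54
Controlled rotations: n*(n-1)/2 = 54*53/2 = 1431
SWAP gates: 0 (omitted)
Total = 54 + 1431
= 1485

1485


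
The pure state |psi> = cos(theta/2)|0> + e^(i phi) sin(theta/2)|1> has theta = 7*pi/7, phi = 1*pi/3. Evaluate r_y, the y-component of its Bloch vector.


theta = 3.1416, phi = 1.0472
r_y = sin(theta)*sin(phi) = 0.0000 * 0.8660
r_y = 0.0000

0.0000


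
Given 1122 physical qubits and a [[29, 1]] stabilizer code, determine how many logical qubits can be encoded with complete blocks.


Each code block uses 29 physical qubits for 1 logical qubit(s).
Number of complete blocks = floor(1122 / 29) = 38
Logical qubits = 38 * 1
= 38

38


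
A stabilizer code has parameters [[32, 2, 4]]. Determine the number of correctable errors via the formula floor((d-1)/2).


Code parameters: [[32, 2, 4]], distance d = 4.
Number of correctable errors = floor((d-1)/2)
= floor((4 - 1)/2)
= floor(3/2)
= 1

1


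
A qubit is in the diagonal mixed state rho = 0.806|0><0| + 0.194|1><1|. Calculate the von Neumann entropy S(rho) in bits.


S = -p*log2(p) - (1-p)*log2(1-p)
p = 0.8060, 1-p = 0.1940
= -0.8060 * log2(0.8060) - 0.1940 * log2(0.1940)
= -(-0.2508) - (-0.4590)
= 0.7098

0.7098


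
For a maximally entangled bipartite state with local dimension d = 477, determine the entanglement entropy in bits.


For a maximally entangled state in d x d:
S = log2(d) = log2(477)
= 8.8978

8.8978


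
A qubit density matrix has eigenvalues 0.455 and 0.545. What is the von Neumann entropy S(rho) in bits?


S = -p*log2(p) - (1-p)*log2(1-p)
p = 0.4550, 1-p = 0.5450
= -0.4550 * log2(0.4550) - 0.5450 * log2(0.5450)
= -(-0.5169) - (-0.4772)
= 0.9941

0.9941


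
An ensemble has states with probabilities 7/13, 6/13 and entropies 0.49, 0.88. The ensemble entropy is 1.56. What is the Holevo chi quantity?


chi = S(rho) - sum_i p_i * S(rho_i)
Weighted entropy = 7/13 * 0.49 + 6/13 * 0.88
= 0.6700
chi = 1.56 - 0.6700
= 0.8900

0.8900


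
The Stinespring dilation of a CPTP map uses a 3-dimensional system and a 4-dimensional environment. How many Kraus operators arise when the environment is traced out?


Tracing out the environment in an orthonormal basis {|i>_E} gives Kraus operators K_i = <i|_E U |0>_E.
Number of Kraus operators = dim(H_env) = d_env
= 4

4


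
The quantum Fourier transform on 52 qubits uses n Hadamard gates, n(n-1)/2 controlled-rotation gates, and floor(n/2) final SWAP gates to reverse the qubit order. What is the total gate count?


Hadamard gates: 52
Controlled rotations: n*(n-1)/2 = 52*51/2 = 1326
SWAP gates: floor(n/2) = floor(52/2) = 26
Total = 52 + 1326 + 26
= 1404

1404


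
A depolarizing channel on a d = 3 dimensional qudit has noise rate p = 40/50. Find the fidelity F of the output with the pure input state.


F = (1-p) + p/d
= (1 - 0.8000) + 0.8000/3
= 0.2000 + 0.2667
= 0.4667

0.4667


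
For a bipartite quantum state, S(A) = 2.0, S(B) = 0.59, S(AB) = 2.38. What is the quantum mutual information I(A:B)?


I(A:B) = S(A) + S(B) - S(AB)
= 2.0 + 0.59 - 2.38
= 0.2100

0.2100


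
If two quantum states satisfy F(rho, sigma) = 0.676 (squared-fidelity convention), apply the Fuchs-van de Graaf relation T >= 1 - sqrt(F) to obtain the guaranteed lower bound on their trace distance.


Fuchs-van de Graaf (squared-fidelity convention): 1 - sqrt(F) <= T <= sqrt(1 - F).
Lower bound: T >= 1 - sqrt(F)
sqrt(F) = sqrt(0.676) = 0.8222
T >= 1 - 0.8222
T >= 0.1778

0.1778


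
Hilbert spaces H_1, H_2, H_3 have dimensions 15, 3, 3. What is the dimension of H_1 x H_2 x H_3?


dim(H_1 x H_2 x H_3) = 15 * 3 * 3
= 45 * 3
= 135

135


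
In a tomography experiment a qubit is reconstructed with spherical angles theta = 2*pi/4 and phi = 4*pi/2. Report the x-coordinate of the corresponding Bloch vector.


theta = 1.5708, phi = 6.2832
r_x = sin(theta)*cos(phi) = 1.0000 * 1.0000
r_x = 1.0000

1.0000


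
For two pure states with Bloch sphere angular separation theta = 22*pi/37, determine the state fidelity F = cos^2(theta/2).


For states separated by angle theta on Bloch sphere:
F = cos^2(theta/2)
theta = 22*pi/37 = 1.8680
theta/2 = 0.9340
cos(theta/2) = 0.5946
F = 0.3536

0.3536


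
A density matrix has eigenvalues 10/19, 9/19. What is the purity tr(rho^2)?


tr(rho^2) = sum of eigenvalues squared
= (10/19)^2 + (9/19)^2
= (100 + 81) / 361
= 181/361
= 0.5014

0.5014


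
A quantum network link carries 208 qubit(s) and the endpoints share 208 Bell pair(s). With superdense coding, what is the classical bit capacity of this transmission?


Superdense coding allows 2 classical bits per shared entangled pair.
208 pair(s) -> 2 * 208 = 416 classical bits

416
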